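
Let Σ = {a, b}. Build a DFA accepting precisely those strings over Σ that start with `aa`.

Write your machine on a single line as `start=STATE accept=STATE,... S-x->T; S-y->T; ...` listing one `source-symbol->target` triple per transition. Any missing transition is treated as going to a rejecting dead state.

Check the first 2 symbols one by one: q0 through q1 record how many have matched `aa` so far; any wrong symbol goes to the dead state q3. After all 2 match we enter the accepting sink q2.
        a   b  
>  q0   q1  q3 
   q1   q2  q3 
 * q2   q2  q2 
   q3   q3  q3 
(> = start, * = accepting)

start=q0; accept=q2; q0-a->q1; q0-b->q3; q1-a->q2; q1-b->q3; q2-a->q2; q2-b->q2; q3-a->q3; q3-b->q3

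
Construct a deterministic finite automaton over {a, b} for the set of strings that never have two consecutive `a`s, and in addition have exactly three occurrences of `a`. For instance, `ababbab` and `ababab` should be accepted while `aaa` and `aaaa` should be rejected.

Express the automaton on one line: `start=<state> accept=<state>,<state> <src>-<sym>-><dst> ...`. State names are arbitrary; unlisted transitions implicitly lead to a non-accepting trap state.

start=q0 accept=q8,q9 q0-a->q1 q0-b->q0 q1-a->q2 q1-b->q3 q2-a->q4 q2-b->q2 q3-a->q5 q3-b->q3 q4-a->q6 q4-b->q4 q5-a->q4 q5-b->q7 q6-a->q6 q6-b->q6 q7-a->q8 q7-b->q7 q8-a->q6 q8-b->q9 q9-a->q10 q9-b->q9 q10-a->q6 q10-b->q11 q11-a->q10 q11-b->q11

Run two small machines in parallel and take their product. One (3 states) tracks partial matches of the forbidden pattern `aa`; the other (5 states) tracks the count of `a`s, saturating at 4. Each combined state is a pair, one component from each; accept when both components accept.
With 12 states:
          a    b  
>  q0     q1   q0 
   q1     q2   q3 
   q2     q4   q2 
   q3     q5   q3 
   q4     q6   q4 
   q5     q4   q7 
   q6     q6   q6 
   q7     q8   q7 
 * q8     q6   q9 
 * q9    q10   q9 
   q10    q6  q11 
   q11   q10  q11 
(> = start, * = accepting)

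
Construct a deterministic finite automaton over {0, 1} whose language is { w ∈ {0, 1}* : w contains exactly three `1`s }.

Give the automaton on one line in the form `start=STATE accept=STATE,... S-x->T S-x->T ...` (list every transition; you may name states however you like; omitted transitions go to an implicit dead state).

Only the number of `1`s matters, and only up to 4. Make a chain S0 → S1 → S2 → S3 → S4 advanced by each `1` (with S4 absorbing); every other symbol self-loops. The accepting set is {S3}.
A 5-state machine:
        0   1  
>  S0   S0  S1 
   S1   S1  S2 
   S2   S2  S3 
 * S3   S3  S4 
   S4   S4  S4 
(> = start, * = accepting)

start=S0 accept=S3 S0-0->S0 S0-1->S1 S1-0->S1 S1-1->S2 S2-0->S2 S2-1->S3 S3-0->S3 S3-1->S4 S4-0->S4 S4-1->S4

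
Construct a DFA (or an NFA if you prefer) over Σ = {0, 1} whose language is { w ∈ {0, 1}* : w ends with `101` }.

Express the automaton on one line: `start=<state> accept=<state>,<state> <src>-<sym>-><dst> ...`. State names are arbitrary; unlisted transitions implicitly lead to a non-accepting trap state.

Remember how much of `101` the current input suffix matches. State s0 means no match yet; s1 means the last symbol is `1`; s2 means the last 2 symbols are `10`; s3 means the last 3 symbols are `101`. Only s3 accepts. On a mismatch, fall back to the longest proper suffix that is still a prefix of `101`.
        0   1  
>  s0   s0  s1 
   s1   s2  s1 
   s2   s0  s3 
 * s3   s2  s1 
(> = start, * = accepting)

start=s0 accept=s3 s0-0->s0 s0-1->s1 s1-0->s2 s1-1->s1 s2-0->s0 s2-1->s3 s3-0->s2 s3-1->s1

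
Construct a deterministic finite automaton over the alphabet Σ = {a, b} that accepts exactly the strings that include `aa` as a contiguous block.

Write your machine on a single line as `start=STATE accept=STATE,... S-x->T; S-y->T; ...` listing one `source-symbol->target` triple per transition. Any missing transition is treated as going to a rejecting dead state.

States S0..S1 record the length of the longest prefix of `aa` that matches the current input suffix. Reaching S2 means `aa` has been seen, and we stay there forever. Accept from S2.
With 3 states:
        a   b  
>  S0   S1  S0 
   S1   S2  S0 
 * S2   S2  S2 
(> = start, * = accepting)

start=S0; accept=S2; S0-a->S1; S0-b->S0; S1-a->S2; S1-b->S0; S2-a->S2; S2-b->S2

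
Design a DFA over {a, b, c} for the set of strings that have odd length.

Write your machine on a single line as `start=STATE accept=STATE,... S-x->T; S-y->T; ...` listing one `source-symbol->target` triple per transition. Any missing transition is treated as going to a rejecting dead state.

start=s0; accept=s1; s0-a->s1; s0-b->s1; s0-c->s1; s1-a->s0; s1-b->s0; s1-c->s0

Count input length modulo 2: every symbol advances one step around the cycle s0 → s1 → s0. Accept at s1.
2 states suffice.
        a   b   c  
>  s0   s1  s1  s1 
 * s1   s0  s0  s0 
(> = start, * = accepting)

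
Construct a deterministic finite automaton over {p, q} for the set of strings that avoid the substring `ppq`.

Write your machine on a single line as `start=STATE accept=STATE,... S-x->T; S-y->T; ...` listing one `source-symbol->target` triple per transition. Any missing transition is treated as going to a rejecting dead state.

This is the complement of 'contains `ppq`'. Use the same substring-matching states — s0 through s3 holding how much of `ppq` has just been matched — but flip the accepting set: everything except the trap s3 accepts.
        p   q  
>* s0   s1  s0 
 * s1   s2  s0 
 * s2   s2  s3 
   s3   s3  s3 
(> = start, * = accepting)

start=s0; accept=s0,s1,s2; s0-p->s1; s0-q->s0; s1-p->s2; s1-q->s0; s2-p->s2; s2-q->s3; s3-p->s3; s3-q->s3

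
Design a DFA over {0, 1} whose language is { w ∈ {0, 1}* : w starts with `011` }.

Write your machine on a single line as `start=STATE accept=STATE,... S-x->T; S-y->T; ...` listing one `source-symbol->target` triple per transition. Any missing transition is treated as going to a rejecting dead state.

Walk along `011` while the input agrees: from s0 take `0` to s1, and so on. Any deviation drops to the rejecting sink s4. Once s3 is reached the prefix is confirmed and every continuation is accepted.
5 states suffice.
        0   1  
>  s0   s1  s4 
   s1   s4  s2 
   s2   s4  s3 
 * s3   s3  s3 
   s4   s4  s4 
(> = start, * = accepting)

start=s0; accept=s3; s0-0->s1; s0-1->s4; s1-0->s4; s1-1->s2; s2-0->s4; s2-1->s3; s3-0->s3; s3-1->s3; s4-0->s4; s4-1->s4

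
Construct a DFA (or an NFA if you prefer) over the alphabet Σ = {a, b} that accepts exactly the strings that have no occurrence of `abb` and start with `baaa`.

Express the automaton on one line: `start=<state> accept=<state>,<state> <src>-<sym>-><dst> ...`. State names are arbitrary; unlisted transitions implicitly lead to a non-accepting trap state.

start=S0 accept=S8,S9 S0-a->S1 S0-b->S2 S1-a->S1 S1-b->S3 S2-a->S4 S2-b->S5 S3-a->S1 S3-b->S6 S4-a->S7 S4-b->S3 S5-a->S1 S5-b->S5 S6-a->S6 S6-b->S6 S7-a->S8 S7-b->S3 S8-a->S8 S8-b->S9 S9-a->S8 S9-b->S10 S10-a->S10 S10-b->S10

Run two small machines in parallel and take their product. One (4 states) tracks partial matches of the forbidden pattern `abb`; the other (6 states) tracks whether the input so far still matches the prefix `baaa`. Each combined state is a pair, one component from each; accept when both components accept.
11 states suffice.
          a    b  
>  S0     S1   S2 
   S1     S1   S3 
   S2     S4   S5 
   S3     S1   S6 
   S4     S7   S3 
   S5     S1   S5 
   S6     S6   S6 
   S7     S8   S3 
 * S8     S8   S9 
 * S9     S8  S10 
   S10   S10  S10 
(> = start, * = accepting)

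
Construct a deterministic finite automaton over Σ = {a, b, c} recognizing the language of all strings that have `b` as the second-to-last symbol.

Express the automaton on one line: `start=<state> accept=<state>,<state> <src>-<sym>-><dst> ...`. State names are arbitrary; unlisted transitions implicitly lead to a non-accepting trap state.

Because acceptance depends on a position counted from the end, the machine has to buffer the most recent 2 symbols. Make each state the string of the last up-to-2 symbols read; on input `x` shift the window left and append `x`. Accept when the buffered window has length 2 and begins with `b`.
13 states suffice.
          a    b    c  
>  q0     q1   q2   q3 
   q1     q4   q5   q6 
   q2     q7   q8   q9 
   q3    q10  q11  q12 
   q4     q4   q5   q6 
   q5     q7   q8   q9 
   q6    q10  q11  q12 
 * q7     q4   q5   q6 
 * q8     q7   q8   q9 
 * q9    q10  q11  q12 
   q10    q4   q5   q6 
   q11    q7   q8   q9 
   q12   q10  q11  q12 
(> = start, * = accepting)

start=q0 accept=q7,q8,q9 q0-a->q1 q0-b->q2 q0-c->q3 q1-a->q4 q1-b->q5 q1-c->q6 q2-a->q7 q2-b->q8 q2-c->q9 q3-a->q10 q3-b->q11 q3-c->q12 q4-a->q4 q4-b->q5 q4-c->q6 q5-a->q7 q5-b->q8 q5-c->q9 q6-a->q10 q6-b->q11 q6-c->q12 q7-a->q4 q7-b->q5 q7-c->q6 q8-a->q7 q8-b->q8 q8-c->q9 q9-a->q10 q9-b->q11 q9-c->q12 q10-a->q4 q10-b->q5 q10-c->q6 q11-a->q7 q11-b->q8 q11-c->q9 q12-a->q10 q12-b->q11 q12-c->q12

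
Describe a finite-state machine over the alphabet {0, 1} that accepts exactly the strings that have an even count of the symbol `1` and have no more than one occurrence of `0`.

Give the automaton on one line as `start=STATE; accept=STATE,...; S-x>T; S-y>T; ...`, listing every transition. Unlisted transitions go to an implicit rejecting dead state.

start=q0; accept=q0,q1; q0-0>q1; q0-1>q2; q1-0>q3; q1-1>q4; q2-0>q4; q2-1>q0; q3-0>q3; q3-1>q3; q4-0>q3; q4-1>q1

Handle the two conditions separately and then intersect. One (2 states) tracks the count of `1`s modulo 2; the other (3 states) tracks the count of `0`s, saturating at 2. Each combined state is a pair, one component from each; accept when both components accept. Minimizing collapses redundant product states.
5 states suffice.
        0   1  
>* q0   q1  q2 
 * q1   q3  q4 
   q2   q4  q0 
   q3   q3  q3 
   q4   q3  q1 
(> = start, * = accepting)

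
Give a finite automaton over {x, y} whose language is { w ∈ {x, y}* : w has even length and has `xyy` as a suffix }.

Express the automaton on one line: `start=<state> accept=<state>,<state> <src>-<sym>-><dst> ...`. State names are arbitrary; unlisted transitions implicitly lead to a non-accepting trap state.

start=q0 accept=q4 q0-x->q1 q0-y->q1 q1-x->q2 q1-y->q0 q2-x->q1 q2-y->q3 q3-x->q2 q3-y->q4 q4-x->q1 q4-y->q1

Build one automaton per condition and run them in lockstep. One (2 states) tracks the input length modulo 2; the other (4 states) tracks how much of the suffix `xyy` has currently been matched. Each combined state is a pair, one component from each; accept when both components accept. After merging equivalent states the machine shrinks.
With 5 states:
        x   y  
>  q0   q1  q1 
   q1   q2  q0 
   q2   q1  q3 
   q3   q2  q4 
 * q4   q1  q1 
(> = start, * = accepting)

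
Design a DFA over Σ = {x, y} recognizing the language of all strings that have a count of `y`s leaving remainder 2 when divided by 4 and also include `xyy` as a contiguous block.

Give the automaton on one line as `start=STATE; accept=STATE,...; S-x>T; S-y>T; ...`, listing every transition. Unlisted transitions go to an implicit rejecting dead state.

Handle the two conditions separately and then intersect. The first has 4 states tracking the count of `y`s modulo 4; the second has 4 states tracking whether and how much of `xyy` has been seen. A product state is a pair (one from each), accepting exactly when both do.
A 16-state machine:
       x  y 
>  A   B  C 
   B   B  D 
   C   E  F 
   D   E  G 
   E   E  H 
   F   I  J 
 * G   G  K 
   H   I  K 
   I   I  L 
   J   M  A 
   K   K  N 
   L   M  N 
   M   M  O 
   N   N  P 
   O   B  P 
   P   P  G 
(> = start, * = accepting)

start=A; accept=G; A-x>B; A-y>C; B-x>B; B-y>D; C-x>E; C-y>F; D-x>E; D-y>G; E-x>E; E-y>H; F-x>I; F-y>J; G-x>G; G-y>K; H-x>I; H-y>K; I-x>I; I-y>L; J-x>M; J-y>A; K-x>K; K-y>N; L-x>M; L-y>N; M-x>M; M-y>O; N-x>N; N-y>P; O-x>B; O-y>P; P-x>P; P-y>G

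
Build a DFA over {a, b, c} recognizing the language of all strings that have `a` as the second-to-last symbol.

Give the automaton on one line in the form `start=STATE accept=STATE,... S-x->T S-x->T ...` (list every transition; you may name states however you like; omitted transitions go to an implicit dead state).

Because acceptance depends on a position counted from the end, the machine has to buffer the most recent 2 symbols. Make each state the string of the last up-to-2 symbols read; on input `x` shift the window left and append `x`. Accept when the buffered window has length 2 and begins with `a`.
          a    b    c  
>  q0     q1   q2   q3 
   q1     q4   q5   q6 
   q2     q7   q8   q9 
   q3    q10  q11  q12 
 * q4     q4   q5   q6 
 * q5     q7   q8   q9 
 * q6    q10  q11  q12 
   q7     q4   q5   q6 
   q8     q7   q8   q9 
   q9    q10  q11  q12 
   q10    q4   q5   q6 
   q11    q7   q8   q9 
   q12   q10  q11  q12 
(> = start, * = accepting)

start=q0 accept=q4,q5,q6 q0-a->q1 q0-b->q2 q0-c->q3 q1-a->q4 q1-b->q5 q1-c->q6 q2-a->q7 q2-b->q8 q2-c->q9 q3-a->q10 q3-b->q11 q3-c->q12 q4-a->q4 q4-b->q5 q4-c->q6 q5-a->q7 q5-b->q8 q5-c->q9 q6-a->q10 q6-b->q11 q6-c->q12 q7-a->q4 q7-b->q5 q7-c->q6 q8-a->q7 q8-b->q8 q8-c->q9 q9-a->q10 q9-b->q11 q9-c->q12 q10-a->q4 q10-b->q5 q10-c->q6 q11-a->q7 q11-b->q8 q11-c->q9 q12-a->q10 q12-b->q11 q12-c->q12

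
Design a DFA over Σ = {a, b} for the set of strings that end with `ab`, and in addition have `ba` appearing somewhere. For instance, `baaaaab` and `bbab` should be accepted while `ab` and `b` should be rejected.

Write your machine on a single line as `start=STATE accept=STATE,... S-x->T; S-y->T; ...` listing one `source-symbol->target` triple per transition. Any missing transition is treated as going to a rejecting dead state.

Build one automaton per condition and run them in lockstep. The first has 3 states tracking how much of the suffix `ab` has currently been matched; the second has 3 states tracking whether and how much of `ba` has been seen. A product state is a pair (one from each), accepting exactly when both do.
        a   b  
>  s0   s1  s2 
   s1   s1  s3 
   s2   s4  s2 
   s3   s4  s2 
   s4   s4  s5 
 * s5   s4  s6 
   s6   s4  s6 
(> = start, * = accepting)

start=s0; accept=s5; s0-a->s1; s0-b->s2; s1-a->s1; s1-b->s3; s2-a->s4; s2-b->s2; s3-a->s4; s3-b->s2; s4-a->s4; s4-b->s5; s5-a->s4; s5-b->s6; s6-a->s4; s6-b->s6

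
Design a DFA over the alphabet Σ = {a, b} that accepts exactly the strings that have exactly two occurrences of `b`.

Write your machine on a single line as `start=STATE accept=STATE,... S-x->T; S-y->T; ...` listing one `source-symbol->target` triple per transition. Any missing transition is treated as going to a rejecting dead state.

Only the number of `b`s matters, and only up to 3. Make a chain q0 → q1 → q2 → q3 advanced by each `b` (with q3 absorbing); every other symbol self-loops. The accepting set is {q2}.
4 states suffice.
        a   b  
>  q0   q0  q1 
   q1   q1  q2 
 * q2   q2  q3 
   q3   q3  q3 
(> = start, * = accepting)

start=q0; accept=q2; q0-a->q0; q0-b->q1; q1-a->q1; q1-b->q2; q2-a->q2; q2-b->q3; q3-a->q3; q3-b->q3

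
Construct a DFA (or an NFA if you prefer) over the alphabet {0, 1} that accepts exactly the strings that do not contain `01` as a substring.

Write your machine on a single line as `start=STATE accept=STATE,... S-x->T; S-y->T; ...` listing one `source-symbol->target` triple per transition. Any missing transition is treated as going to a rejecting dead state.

start=q0; accept=q0,q1; q0-0->q1; q0-1->q0; q1-0->q1; q1-1->q2; q2-0->q2; q2-1->q2

This is the complement of 'contains `01`'. Use the same substring-matching states — q0 through q2 holding how much of `01` has just been matched — but flip the accepting set: everything except the trap q2 accepts.
A 3-state machine:
        0   1  
>* q0   q1  q0 
 * q1   q1  q2 
   q2   q2  q2 
(> = start, * = accepting)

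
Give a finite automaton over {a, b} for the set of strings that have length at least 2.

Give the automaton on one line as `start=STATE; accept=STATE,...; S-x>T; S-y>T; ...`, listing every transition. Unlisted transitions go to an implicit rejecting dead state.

start=q0; accept=q2,q3; q0-a>q1; q0-b>q1; q1-a>q2; q1-b>q2; q2-a>q3; q2-b>q3; q3-a>q3; q3-b>q3

We only need to distinguish lengths 0, 1, …, 2, and '>2'. Chain q0 → q1 → q2 → q3 on every symbol, with q3 looping. Accepting states: {q2, q3}.
A 4-state machine:
        a   b  
>  q0   q1  q1 
   q1   q2  q2 
 * q2   q3  q3 
 * q3   q3  q3 
(> = start, * = accepting)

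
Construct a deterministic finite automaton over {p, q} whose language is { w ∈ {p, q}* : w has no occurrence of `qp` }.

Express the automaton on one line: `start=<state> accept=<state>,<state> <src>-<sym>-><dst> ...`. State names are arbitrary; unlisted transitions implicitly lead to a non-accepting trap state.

This is the complement of 'contains `qp`'. Use the same substring-matching states — A through C holding how much of `qp` has just been matched — but flip the accepting set: everything except the trap C accepts.
A 3-state machine:
       p  q 
>* A   A  B 
 * B   C  B 
   C   C  C 
(> = start, * = accepting)

start=A accept=A,B A-p->A A-q->B B-p->C B-q->B C-p->C C-q->C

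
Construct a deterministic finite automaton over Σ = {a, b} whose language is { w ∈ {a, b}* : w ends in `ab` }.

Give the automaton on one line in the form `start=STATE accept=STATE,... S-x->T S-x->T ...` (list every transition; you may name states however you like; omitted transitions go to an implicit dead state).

Let each state record the length of the longest suffix of the input read so far that is also a prefix of `ab`. q1 means the last symbol is `a`; q2 means the last 2 symbols are `ab`. Accept only at q2, where the string currently ends in `ab`.
3 states suffice.
        a   b  
>  q0   q1  q0 
   q1   q1  q2 
 * q2   q1  q0 
(> = start, * = accepting)

start=q0 accept=q2 q0-a->q1 q0-b->q0 q1-a->q1 q1-b->q2 q2-a->q1 q2-b->q0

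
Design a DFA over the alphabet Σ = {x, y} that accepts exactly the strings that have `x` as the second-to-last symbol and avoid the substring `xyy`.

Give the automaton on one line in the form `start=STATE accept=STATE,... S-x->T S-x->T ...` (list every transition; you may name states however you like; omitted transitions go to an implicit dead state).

start=q0 accept=q3,q4 q0-x->q1 q0-y->q2 q1-x->q3 q1-y->q4 q2-x->q5 q2-y->q6 q3-x->q3 q3-y->q4 q4-x->q5 q4-y->q7 q5-x->q3 q5-y->q4 q6-x->q5 q6-y->q6 q7-x->q8 q7-y->q7 q8-x->q9 q8-y->q10 q9-x->q9 q9-y->q10 q10-x->q8 q10-y->q7

Build one automaton per condition and run them in lockstep. One (7 states) tracks the last 2 symbols read; the other (4 states) tracks partial matches of the forbidden pattern `xyy`. Each combined state is a pair, one component from each; accept when both components accept.
11 states suffice.
          x    y  
>  q0     q1   q2 
   q1     q3   q4 
   q2     q5   q6 
 * q3     q3   q4 
 * q4     q5   q7 
   q5     q3   q4 
   q6     q5   q6 
   q7     q8   q7 
   q8     q9  q10 
   q9     q9  q10 
   q10    q8   q7 
(> = start, * = accepting)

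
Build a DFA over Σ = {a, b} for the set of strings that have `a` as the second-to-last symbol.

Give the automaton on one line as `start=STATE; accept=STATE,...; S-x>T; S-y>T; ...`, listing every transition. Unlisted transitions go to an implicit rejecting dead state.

start=q0; accept=q3,q4; q0-a>q1; q0-b>q2; q1-a>q3; q1-b>q4; q2-a>q5; q2-b>q6; q3-a>q3; q3-b>q4; q4-a>q5; q4-b>q6; q5-a>q3; q5-b>q4; q6-a>q5; q6-b>q6

Because acceptance depends on a position counted from the end, the machine has to buffer the most recent 2 symbols. Make each state the string of the last up-to-2 symbols read; on input `x` shift the window left and append `x`. Accept when the buffered window has length 2 and begins with `a`.
A 7-state machine:
        a   b  
>  q0   q1  q2 
   q1   q3  q4 
   q2   q5  q6 
 * q3   q3  q4 
 * q4   q5  q6 
   q5   q3  q4 
   q6   q5  q6 
(> = start, * = accepting)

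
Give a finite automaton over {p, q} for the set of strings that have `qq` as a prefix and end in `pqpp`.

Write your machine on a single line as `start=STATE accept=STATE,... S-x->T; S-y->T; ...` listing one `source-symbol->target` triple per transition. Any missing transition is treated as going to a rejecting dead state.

Run two small machines in parallel and take their product. The first has 4 states tracking whether the input so far still matches the prefix `qq`; the second has 5 states tracking how much of the suffix `pqpp` has currently been matched. A product state is a pair (one from each), accepting exactly when both do.
With 12 states:
          p    q  
>  S0     S1   S2 
   S1     S1   S3 
   S2     S1   S4 
   S3     S5   S6 
   S4     S7   S4 
   S5     S8   S3 
   S6     S1   S6 
   S7     S7   S9 
   S8     S1   S3 
   S9    S10   S4 
   S10   S11   S9 
 * S11    S7   S9 
(> = start, * = accepting)

start=S0; accept=S11; S0-p->S1; S0-q->S2; S1-p->S1; S1-q->S3; S2-p->S1; S2-q->S4; S3-p->S5; S3-q->S6; S4-p->S7; S4-q->S4; S5-p->S8; S5-q->S3; S6-p->S1; S6-q->S6; S7-p->S7; S7-q->S9; S8-p->S1; S8-q->S3; S9-p->S10; S9-q->S4; S10-p->S11; S10-q->S9; S11-p->S7; S11-q->S9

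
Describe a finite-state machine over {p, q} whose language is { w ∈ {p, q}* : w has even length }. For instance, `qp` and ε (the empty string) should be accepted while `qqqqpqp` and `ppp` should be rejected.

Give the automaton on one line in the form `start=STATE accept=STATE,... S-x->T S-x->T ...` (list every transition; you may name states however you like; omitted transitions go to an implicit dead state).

start=S0 accept=S0 S0-p->S1 S0-q->S1 S1-p->S0 S1-q->S0

Only the length mod 2 matters, so use a 2-cycle: from any state, every input symbol moves to the next state, wrapping S1 back to S0. Mark S0 accepting.
With 2 states:
        p   q  
>* S0   S1  S1 
   S1   S0  S0 
(> = start, * = accepting)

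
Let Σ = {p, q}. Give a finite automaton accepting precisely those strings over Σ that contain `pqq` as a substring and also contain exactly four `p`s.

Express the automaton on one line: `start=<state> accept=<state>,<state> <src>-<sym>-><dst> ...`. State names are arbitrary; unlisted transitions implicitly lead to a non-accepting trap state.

start=s0 accept=s14 s0-p->s1 s0-q->s0 s1-p->s2 s1-q->s3 s2-p->s4 s2-q->s5 s3-p->s2 s3-q->s6 s4-p->s7 s4-q->s8 s5-p->s4 s5-q->s9 s6-p->s9 s6-q->s6 s7-p->s10 s7-q->s11 s8-p->s7 s8-q->s12 s9-p->s12 s9-q->s9 s10-p->s10 s10-q->s13 s11-p->s10 s11-q->s14 s12-p->s14 s12-q->s12 s13-p->s10 s13-q->s15 s14-p->s15 s14-q->s14 s15-p->s15 s15-q->s15

Run two small machines in parallel and take their product. The first has 4 states tracking whether and how much of `pqq` has been seen; the second has 6 states tracking the count of `p`s, saturating at 5. A product state is a pair (one from each), accepting exactly when both do.
With 16 states:
          p    q  
>  s0     s1   s0 
   s1     s2   s3 
   s2     s4   s5 
   s3     s2   s6 
   s4     s7   s8 
   s5     s4   s9 
   s6     s9   s6 
   s7    s10  s11 
   s8     s7  s12 
   s9    s12   s9 
   s10   s10  s13 
   s11   s10  s14 
   s12   s14  s12 
   s13   s10  s15 
 * s14   s15  s14 
   s15   s15  s15 
(> = start, * = accepting)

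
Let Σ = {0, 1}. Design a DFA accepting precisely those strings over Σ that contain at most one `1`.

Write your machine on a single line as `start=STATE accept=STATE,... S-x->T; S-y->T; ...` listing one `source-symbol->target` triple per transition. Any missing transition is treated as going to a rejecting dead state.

start=q0; accept=q0,q1; q0-0->q0; q0-1->q1; q1-0->q1; q1-1->q2; q2-0->q2; q2-1->q2

Count `1`s, saturating at 2: state q0 means no `1` yet, q1 means one `1` seen, q2 means more than one. Each `1` increments (capped at q2); other symbols loop. Accept from {q0, q1}.
With 3 states:
        0   1  
>* q0   q0  q1 
 * q1   q1  q2 
   q2   q2  q2 
(> = start, * = accepting)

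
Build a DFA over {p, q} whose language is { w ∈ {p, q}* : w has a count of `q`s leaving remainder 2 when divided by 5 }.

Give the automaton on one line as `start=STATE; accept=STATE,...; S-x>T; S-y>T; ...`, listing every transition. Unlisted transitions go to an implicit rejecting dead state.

start=A; accept=C; A-p>A; A-q>B; B-p>B; B-q>C; C-p>C; C-q>D; D-p>D; D-q>E; E-p>E; E-q>A

The only thing that matters is how many `q`s have appeared, reduced mod 5. Use one state per residue: A for 0, …, E for 4. Reading `q` moves to the next residue; anything else stays put. C is accepting.
With 5 states:
       p  q 
>  A   A  B 
   B   B  C 
 * C   C  D 
   D   D  E 
   E   E  A 
(> = start, * = accepting)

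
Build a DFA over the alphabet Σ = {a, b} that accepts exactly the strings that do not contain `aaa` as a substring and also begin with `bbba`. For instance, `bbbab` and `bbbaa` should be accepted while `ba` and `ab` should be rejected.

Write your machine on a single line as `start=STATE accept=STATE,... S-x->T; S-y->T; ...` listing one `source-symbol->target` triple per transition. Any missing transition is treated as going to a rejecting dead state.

start=S0; accept=S5,S6,S7; S0-a->S1; S0-b->S2; S1-a->S1; S1-b->S1; S2-a->S1; S2-b->S3; S3-a->S1; S3-b->S4; S4-a->S5; S4-b->S1; S5-a->S6; S5-b->S7; S6-a->S1; S6-b->S7; S7-a->S5; S7-b->S7

Handle the two conditions separately and then intersect. The first has 4 states tracking partial matches of the forbidden pattern `aaa`; the second has 6 states tracking whether the input so far still matches the prefix `bbba`. A product state is a pair (one from each), accepting exactly when both do. Equivalent product states are then merged.
        a   b  
>  S0   S1  S2 
   S1   S1  S1 
   S2   S1  S3 
   S3   S1  S4 
   S4   S5  S1 
 * S5   S6  S7 
 * S6   S1  S7 
 * S7   S5  S7 
(> = start, * = accepting)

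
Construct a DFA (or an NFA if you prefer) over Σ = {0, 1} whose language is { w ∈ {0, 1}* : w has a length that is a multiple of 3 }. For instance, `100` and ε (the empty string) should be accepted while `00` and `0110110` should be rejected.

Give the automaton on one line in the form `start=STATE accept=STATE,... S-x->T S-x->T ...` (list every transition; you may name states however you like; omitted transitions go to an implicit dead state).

start=A accept=A A-0->B A-1->B B-0->C B-1->C C-0->A C-1->A

Count input length modulo 3: every symbol advances one step around the cycle A → B → C → A. Accept at A.
3 states suffice.
       0  1 
>* A   B  B 
   B   C  C 
   C   A  A 
(> = start, * = accepting)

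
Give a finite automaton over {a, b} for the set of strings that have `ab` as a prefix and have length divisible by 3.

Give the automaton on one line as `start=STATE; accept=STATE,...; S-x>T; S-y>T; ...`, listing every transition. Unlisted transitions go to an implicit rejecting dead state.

start=q0; accept=q4; q0-a>q1; q0-b>q2; q1-a>q2; q1-b>q3; q2-a>q2; q2-b>q2; q3-a>q4; q3-b>q4; q4-a>q5; q4-b>q5; q5-a>q3; q5-b>q3

Run two small machines in parallel and take their product. The first has 4 states tracking whether the input so far still matches the prefix `ab`; the second has 3 states tracking the input length modulo 3. A product state is a pair (one from each), accepting exactly when both do. Minimizing collapses redundant product states.
        a   b  
>  q0   q1  q2 
   q1   q2  q3 
   q2   q2  q2 
   q3   q4  q4 
 * q4   q5  q5 
   q5   q3  q3 
(> = start, * = accepting)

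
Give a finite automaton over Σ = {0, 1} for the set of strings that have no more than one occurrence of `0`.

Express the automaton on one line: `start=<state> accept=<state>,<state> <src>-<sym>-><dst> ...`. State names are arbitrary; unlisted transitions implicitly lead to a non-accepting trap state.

start=S0 accept=S0,S1 S0-0->S1 S0-1->S0 S1-0->S2 S1-1->S1 S2-0->S2 S2-1->S2

Only the number of `0`s matters, and only up to 2. Make a chain S0 → S1 → S2 advanced by each `0` (with S2 absorbing); every other symbol self-loops. The accepting set is {S0, S1}.
A 3-state machine:
        0   1  
>* S0   S1  S0 
 * S1   S2  S1 
   S2   S2  S2 
(> = start, * = accepting)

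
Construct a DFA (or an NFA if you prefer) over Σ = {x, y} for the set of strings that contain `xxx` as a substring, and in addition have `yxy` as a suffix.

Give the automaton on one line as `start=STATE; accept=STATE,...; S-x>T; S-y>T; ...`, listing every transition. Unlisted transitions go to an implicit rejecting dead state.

start=q0; accept=q6; q0-x>q1; q0-y>q0; q1-x>q2; q1-y>q0; q2-x>q3; q2-y>q0; q3-x>q3; q3-y>q4; q4-x>q5; q4-y>q4; q5-x>q3; q5-y>q6; q6-x>q5; q6-y>q4

Handle the two conditions separately and then intersect. One (4 states) tracks whether and how much of `xxx` has been seen; the other (4 states) tracks how much of the suffix `yxy` has currently been matched. Each combined state is a pair, one component from each; accept when both components accept. Minimizing collapses redundant product states.
With 7 states:
        x   y  
>  q0   q1  q0 
   q1   q2  q0 
   q2   q3  q0 
   q3   q3  q4 
   q4   q5  q4 
   q5   q3  q6 
 * q6   q5  q4 
(> = start, * = accepting)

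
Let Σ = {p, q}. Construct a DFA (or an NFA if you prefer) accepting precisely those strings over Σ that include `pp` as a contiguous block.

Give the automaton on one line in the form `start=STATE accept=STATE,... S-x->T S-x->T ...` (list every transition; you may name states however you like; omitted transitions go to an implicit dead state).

Track how much of `pp` has been matched so far: state S0 is no progress, S2 is the absorbing accept state reached once `pp` has occurred. Intermediate states record partial matches; on a mismatch, fall back to the longest reusable overlap.
3 states suffice.
        p   q  
>  S0   S1  S0 
   S1   S2  S0 
 * S2   S2  S2 
(> = start, * = accepting)

start=S0 accept=S2 S0-p->S1 S0-q->S0 S1-p->S2 S1-q->S0 S2-p->S2 S2-q->S2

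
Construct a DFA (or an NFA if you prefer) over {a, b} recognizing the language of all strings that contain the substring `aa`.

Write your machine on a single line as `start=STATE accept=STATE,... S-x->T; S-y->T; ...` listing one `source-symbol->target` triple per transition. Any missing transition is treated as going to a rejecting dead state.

States q0..q1 record the length of the longest prefix of `aa` that matches the current input suffix. Reaching q2 means `aa` has been seen, and we stay there forever. Accept from q2.
A 3-state machine:
        a   b  
>  q0   q1  q0 
   q1   q2  q0 
 * q2   q2  q2 
(> = start, * = accepting)

start=q0; accept=q2; q0-a->q1; q0-b->q0; q1-a->q2; q1-b->q0; q2-a->q2; q2-b->q2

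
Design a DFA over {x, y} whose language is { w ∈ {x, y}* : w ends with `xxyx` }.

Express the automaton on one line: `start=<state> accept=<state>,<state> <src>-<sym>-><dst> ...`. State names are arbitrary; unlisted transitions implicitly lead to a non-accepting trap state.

start=s0 accept=s4 s0-x->s1 s0-y->s0 s1-x->s2 s1-y->s0 s2-x->s2 s2-y->s3 s3-x->s4 s3-y->s0 s4-x->s2 s4-y->s0

Let each state record the length of the longest suffix of the input read so far that is also a prefix of `xxyx`. s1 means the last symbol is `x`; s2 means the last 2 symbols are `xx`; s3 means the last 3 symbols are `xxy`; s4 means the last 4 symbols are `xxyx`. Accept only at s4, where the string currently ends in `xxyx`.
5 states suffice.
        x   y  
>  s0   s1  s0 
   s1   s2  s0 
   s2   s2  s3 
   s3   s4  s0 
 * s4   s2  s0 
(> = start, * = accepting)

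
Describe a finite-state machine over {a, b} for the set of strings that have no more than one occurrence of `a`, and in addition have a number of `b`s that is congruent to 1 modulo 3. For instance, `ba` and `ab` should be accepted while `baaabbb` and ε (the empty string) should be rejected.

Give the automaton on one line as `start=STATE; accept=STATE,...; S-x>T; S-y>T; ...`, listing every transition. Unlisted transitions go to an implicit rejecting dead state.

Run two small machines in parallel and take their product. The first has 3 states tracking the count of `a`s, saturating at 2; the second has 3 states tracking the count of `b`s modulo 3. A product state is a pair (one from each), accepting exactly when both do. Equivalent product states are then merged.
7 states suffice.
        a   b  
>  q0   q1  q2 
   q1   q3  q4 
 * q2   q4  q5 
   q3   q3  q3 
 * q4   q3  q6 
   q5   q6  q0 
   q6   q3  q1 
(> = start, * = accepting)

start=q0; accept=q2,q4; q0-a>q1; q0-b>q2; q1-a>q3; q1-b>q4; q2-a>q4; q2-b>q5; q3-a>q3; q3-b>q3; q4-a>q3; q4-b>q6; q5-a>q6; q5-b>q0; q6-a>q3; q6-b>q1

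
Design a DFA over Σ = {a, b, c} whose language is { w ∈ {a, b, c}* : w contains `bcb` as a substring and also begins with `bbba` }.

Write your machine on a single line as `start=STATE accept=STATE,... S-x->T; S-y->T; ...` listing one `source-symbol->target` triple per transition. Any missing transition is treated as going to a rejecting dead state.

start=s0; accept=s11; s0-a->s1; s0-b->s2; s0-c->s1; s1-a->s1; s1-b->s3; s1-c->s1; s2-a->s1; s2-b->s4; s2-c->s5; s3-a->s1; s3-b->s3; s3-c->s5; s4-a->s1; s4-b->s6; s4-c->s5; s5-a->s1; s5-b->s7; s5-c->s1; s6-a->s8; s6-b->s3; s6-c->s5; s7-a->s7; s7-b->s7; s7-c->s7; s8-a->s8; s8-b->s9; s8-c->s8; s9-a->s8; s9-b->s9; s9-c->s10; s10-a->s8; s10-b->s11; s10-c->s8; s11-a->s11; s11-b->s11; s11-c->s11

Build one automaton per condition and run them in lockstep. One (4 states) tracks whether and how much of `bcb` has been seen; the other (6 states) tracks whether the input so far still matches the prefix `bbba`. Each combined state is a pair, one component from each; accept when both components accept.
12 states suffice.
          a    b    c  
>  s0     s1   s2   s1 
   s1     s1   s3   s1 
   s2     s1   s4   s5 
   s3     s1   s3   s5 
   s4     s1   s6   s5 
   s5     s1   s7   s1 
   s6     s8   s3   s5 
   s7     s7   s7   s7 
   s8     s8   s9   s8 
   s9     s8   s9  s10 
   s10    s8  s11   s8 
 * s11   s11  s11  s11 
(> = start, * = accepting)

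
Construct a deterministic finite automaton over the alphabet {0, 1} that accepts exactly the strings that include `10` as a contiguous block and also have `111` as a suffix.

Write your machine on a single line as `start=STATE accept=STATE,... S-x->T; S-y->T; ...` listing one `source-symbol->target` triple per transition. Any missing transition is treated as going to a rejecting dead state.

Run two small machines in parallel and take their product. One (3 states) tracks whether and how much of `10` has been seen; the other (4 states) tracks how much of the suffix `111` has currently been matched. Each combined state is a pair, one component from each; accept when both components accept. Minimizing collapses redundant product states.
6 states suffice.
        0   1  
>  q0   q0  q1 
   q1   q2  q1 
   q2   q2  q3 
   q3   q2  q4 
   q4   q2  q5 
 * q5   q2  q5 
(> = start, * = accepting)

start=q0; accept=q5; q0-0->q0; q0-1->q1; q1-0->q2; q1-1->q1; q2-0->q2; q2-1->q3; q3-0->q2; q3-1->q4; q4-0->q2; q4-1->q5; q5-0->q2; q5-1->q5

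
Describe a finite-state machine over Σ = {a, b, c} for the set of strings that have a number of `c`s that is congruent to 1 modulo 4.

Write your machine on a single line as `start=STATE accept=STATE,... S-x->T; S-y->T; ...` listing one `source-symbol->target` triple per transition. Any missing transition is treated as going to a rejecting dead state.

Keep the running count of `c`s modulo 4: each `c` advances along the cycle q0 → q1 → q2 → q3 → q0 while other symbols loop. Accept at q1.
4 states suffice.
        a   b   c  
>  q0   q0  q0  q1 
 * q1   q1  q1  q2 
   q2   q2  q2  q3 
   q3   q3  q3  q0 
(> = start, * = accepting)

start=q0; accept=q1; q0-a->q0; q0-b->q0; q0-c->q1; q1-a->q1; q1-b->q1; q1-c->q2; q2-a->q2; q2-b->q2; q2-c->q3; q3-a->q3; q3-b->q3; q3-c->q0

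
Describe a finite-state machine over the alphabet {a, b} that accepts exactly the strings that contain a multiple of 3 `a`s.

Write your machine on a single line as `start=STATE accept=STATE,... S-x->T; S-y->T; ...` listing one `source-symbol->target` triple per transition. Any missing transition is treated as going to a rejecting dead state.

The only thing that matters is how many `a`s have appeared, reduced mod 3. Use one state per residue: q0 for 0, …, q2 for 2. Reading `a` moves to the next residue; anything else stays put. q0 is accepting.
A 3-state machine:
        a   b  
>* q0   q1  q0 
   q1   q2  q1 
   q2   q0  q2 
(> = start, * = accepting)

start=q0; accept=q0; q0-a->q1; q0-b->q0; q1-a->q2; q1-b->q1; q2-a->q0; q2-b->q2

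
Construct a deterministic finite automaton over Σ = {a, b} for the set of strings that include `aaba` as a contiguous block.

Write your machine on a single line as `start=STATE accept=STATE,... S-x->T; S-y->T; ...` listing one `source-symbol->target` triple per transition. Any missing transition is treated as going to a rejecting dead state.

States q0..q3 record the length of the longest prefix of `aaba` that matches the current input suffix. Reaching q4 means `aaba` has been seen, and we stay there forever. Accept from q4.
With 5 states:
        a   b  
>  q0   q1  q0 
   q1   q2  q0 
   q2   q2  q3 
   q3   q4  q0 
 * q4   q4  q4 
(> = start, * = accepting)

start=q0; accept=q4; q0-a->q1; q0-b->q0; q1-a->q2; q1-b->q0; q2-a->q2; q2-b->q3; q3-a->q4; q3-b->q0; q4-a->q4; q4-b->q4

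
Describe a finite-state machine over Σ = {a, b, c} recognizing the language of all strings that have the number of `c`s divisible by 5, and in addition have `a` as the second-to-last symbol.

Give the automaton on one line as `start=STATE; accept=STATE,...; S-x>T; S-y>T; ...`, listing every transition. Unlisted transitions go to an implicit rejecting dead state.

start=q0; accept=q3,q4; q0-a>q1; q0-b>q0; q0-c>q2; q1-a>q3; q1-b>q4; q1-c>q2; q2-a>q2; q2-b>q2; q2-c>q5; q3-a>q3; q3-b>q4; q3-c>q2; q4-a>q1; q4-b>q0; q4-c>q2; q5-a>q5; q5-b>q5; q5-c>q6; q6-a>q6; q6-b>q6; q6-c>q7; q7-a>q8; q7-b>q7; q7-c>q0; q8-a>q8; q8-b>q7; q8-c>q4

Handle the two conditions separately and then intersect. The first has 5 states tracking the count of `c`s modulo 5; the second has 13 states tracking the last 2 symbols read. A product state is a pair (one from each), accepting exactly when both do. After merging equivalent states the machine shrinks.
With 9 states:
        a   b   c  
>  q0   q1  q0  q2 
   q1   q3  q4  q2 
   q2   q2  q2  q5 
 * q3   q3  q4  q2 
 * q4   q1  q0  q2 
   q5   q5  q5  q6 
   q6   q6  q6  q7 
   q7   q8  q7  q0 
   q8   q8  q7  q4 
(> = start, * = accepting)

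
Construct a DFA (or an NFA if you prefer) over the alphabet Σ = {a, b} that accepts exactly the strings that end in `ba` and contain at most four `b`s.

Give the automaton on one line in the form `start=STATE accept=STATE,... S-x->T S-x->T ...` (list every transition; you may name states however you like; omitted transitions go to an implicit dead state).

start=q0 accept=q2,q5,q8,q11 q0-a->q0 q0-b->q1 q1-a->q2 q1-b->q3 q2-a->q4 q2-b->q3 q3-a->q5 q3-b->q6 q4-a->q4 q4-b->q3 q5-a->q7 q5-b->q6 q6-a->q8 q6-b->q9 q7-a->q7 q7-b->q6 q8-a->q10 q8-b->q9 q9-a->q11 q9-b->q12 q10-a->q10 q10-b->q9 q11-a->q13 q11-b->q12 q12-a->q14 q12-b->q12 q13-a->q13 q13-b->q12 q14-a->q15 q14-b->q12 q15-a->q15 q15-b->q12

Handle the two conditions separately and then intersect. One (3 states) tracks how much of the suffix `ba` has currently been matched; the other (6 states) tracks the count of `b`s, saturating at 5. Each combined state is a pair, one component from each; accept when both components accept.
A 16-state machine:
          a    b  
>  q0     q0   q1 
   q1     q2   q3 
 * q2     q4   q3 
   q3     q5   q6 
   q4     q4   q3 
 * q5     q7   q6 
   q6     q8   q9 
   q7     q7   q6 
 * q8    q10   q9 
   q9    q11  q12 
   q10   q10   q9 
 * q11   q13  q12 
   q12   q14  q12 
   q13   q13  q12 
   q14   q15  q12 
   q15   q15  q12 
(> = start, * = accepting)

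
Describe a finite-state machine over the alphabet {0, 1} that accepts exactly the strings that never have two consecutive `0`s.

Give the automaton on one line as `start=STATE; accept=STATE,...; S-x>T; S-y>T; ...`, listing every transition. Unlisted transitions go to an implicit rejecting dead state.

start=q0; accept=q0,q1; q0-0>q1; q0-1>q0; q1-0>q2; q1-1>q0; q2-0>q2; q2-1>q2

Track partial matches of the forbidden pattern `00`. State q2 is a dead state reached once `00` has occurred; every other state accepts. q0 means no part of `00` is currently matched.
3 states suffice.
        0   1  
>* q0   q1  q0 
 * q1   q2  q0 
   q2   q2  q2 
(> = start, * = accepting)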